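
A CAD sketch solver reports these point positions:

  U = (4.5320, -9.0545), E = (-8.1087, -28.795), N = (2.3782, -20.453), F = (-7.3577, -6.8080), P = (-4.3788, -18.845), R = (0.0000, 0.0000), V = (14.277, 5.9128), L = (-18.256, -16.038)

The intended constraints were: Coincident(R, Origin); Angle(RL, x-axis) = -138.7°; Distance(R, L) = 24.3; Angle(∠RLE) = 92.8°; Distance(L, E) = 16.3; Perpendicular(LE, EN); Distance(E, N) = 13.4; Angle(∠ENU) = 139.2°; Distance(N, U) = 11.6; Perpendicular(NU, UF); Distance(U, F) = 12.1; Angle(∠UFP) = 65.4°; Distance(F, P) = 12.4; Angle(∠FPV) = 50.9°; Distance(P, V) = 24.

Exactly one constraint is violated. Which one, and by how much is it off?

Distance(P, V) = 24 — off by 7.00.

R = (0.00, 0.00) ✓; RL at -138.7° ✓; |RL| = 24.30 ✓; ∠RLE = 92.80° ✓; |LE| = 16.30 ✓; ∠(LE, EN) = 90.00° ✓; |EN| = 13.40 ✓; ∠ENU = 139.2° ✓; |NU| = 11.60 ✓; ∠(NU, UF) = 90.00° ✓; |UF| = 12.10 ✓; ∠UFP = 65.40° ✓; |FP| = 12.40 ✓; ∠FPV = 50.90° ✓; |PV| = 31.00 ✗.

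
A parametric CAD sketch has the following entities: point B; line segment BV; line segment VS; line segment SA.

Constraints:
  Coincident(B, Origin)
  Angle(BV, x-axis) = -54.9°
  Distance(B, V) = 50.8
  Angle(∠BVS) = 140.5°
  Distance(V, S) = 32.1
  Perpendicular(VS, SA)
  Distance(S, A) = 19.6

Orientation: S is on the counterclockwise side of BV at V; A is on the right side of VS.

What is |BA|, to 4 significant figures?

88.20

∠BVS = 140.5°, so VS runs at -54.9° + (180° − 140.5°) = -15.40° from the x-axis; with |VS| = 32.1, S = V + 32.1·(cos -15.40°, sin -15.40°) = (60.16, -50.09). VS is perpendicular to SA; with |SA| = 19.6 on the right of VS, A = S + 19.6·(-0.2656, -0.9641) = (54.95, -68.98). Then |BA| = |A − B| = 88.20.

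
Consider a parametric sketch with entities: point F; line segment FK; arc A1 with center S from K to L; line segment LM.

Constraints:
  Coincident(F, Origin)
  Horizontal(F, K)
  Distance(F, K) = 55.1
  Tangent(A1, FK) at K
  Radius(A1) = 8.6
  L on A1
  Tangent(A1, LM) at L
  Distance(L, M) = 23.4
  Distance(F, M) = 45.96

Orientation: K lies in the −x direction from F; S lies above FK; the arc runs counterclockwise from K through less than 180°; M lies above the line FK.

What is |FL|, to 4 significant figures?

47.53

Checks: |SL| = 8.600 ✓; ∠(SL, LM) = 90.00° ✓; |LM| = 23.40 ✓; |FM| = 45.96 ✓.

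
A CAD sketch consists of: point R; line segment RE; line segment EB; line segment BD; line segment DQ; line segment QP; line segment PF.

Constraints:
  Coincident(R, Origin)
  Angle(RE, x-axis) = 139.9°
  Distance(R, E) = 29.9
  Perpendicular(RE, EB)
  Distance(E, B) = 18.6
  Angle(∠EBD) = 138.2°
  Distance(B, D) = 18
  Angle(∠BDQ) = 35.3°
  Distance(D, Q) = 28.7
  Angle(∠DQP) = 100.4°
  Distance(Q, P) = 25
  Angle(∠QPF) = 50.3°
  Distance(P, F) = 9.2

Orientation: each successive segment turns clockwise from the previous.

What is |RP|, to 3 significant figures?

46.1

R is at the origin; RE runs at 139.9° with length 29.9, so E = (-22.9, 19.3). RE is perpendicular to EB, so EB runs at 49.9°; with |EB| = 18.6, B = (-10.9, 33.5). ∠EBD = 138.2° gives BD at 8.10° from the x-axis; with |BD| = 18.0, D = (6.93, 36.0). ∠BDQ = 35.3° gives DQ at -137° from the x-axis; with |DQ| = 28.7, Q = (-13.9, 16.3). ∠DQP = 100.4° gives QP at 144° from the x-axis; with |QP| = 25.0, P = (-34.1, 31.1). Then |RP| = |P − R| = 46.1.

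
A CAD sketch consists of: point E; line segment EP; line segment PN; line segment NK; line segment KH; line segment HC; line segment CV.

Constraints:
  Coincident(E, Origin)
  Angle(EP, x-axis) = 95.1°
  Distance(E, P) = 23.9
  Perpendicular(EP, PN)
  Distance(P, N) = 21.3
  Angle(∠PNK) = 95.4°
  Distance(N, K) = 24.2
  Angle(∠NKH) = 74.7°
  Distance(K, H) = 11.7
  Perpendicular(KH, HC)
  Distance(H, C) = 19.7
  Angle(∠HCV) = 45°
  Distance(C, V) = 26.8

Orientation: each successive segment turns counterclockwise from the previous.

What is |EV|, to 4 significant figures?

30.86

KH is perpendicular to HC, so HC runs at 105.0°; with |HC| = 19.7, C = (-17.26, 19.77). ∠HCV = 45.0° gives CV at -120.0° from the x-axis; with |CV| = 26.8, V = (-30.66, -3.440). Then |EV| = |V − E| = 30.86.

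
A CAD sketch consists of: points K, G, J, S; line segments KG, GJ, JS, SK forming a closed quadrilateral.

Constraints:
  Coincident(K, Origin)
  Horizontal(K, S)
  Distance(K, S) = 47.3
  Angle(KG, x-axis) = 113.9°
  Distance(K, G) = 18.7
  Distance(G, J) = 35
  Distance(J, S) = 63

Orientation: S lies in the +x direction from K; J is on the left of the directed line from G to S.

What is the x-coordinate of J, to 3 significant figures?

7.38

K is at the origin; KS is horizontal with |KS| = 47.3 and S in +x, so S = (47.3, 0). KG runs at 113.9° with |KG| = 18.7, so G = (-7.58, 17.1). J is determined by |GJ| = 35.0 and |JS| = 63.0 together: it lies at the intersection of circle(G, 35.0) and circle(S, 63.0). With |GS| = 57.5, the foot of the radical line on GS is 4.87 from G and the perpendicular offset is √(35.0² − 4.87²) = 34.7. Taking the left-of-GS solution: J = (7.38, 48.7).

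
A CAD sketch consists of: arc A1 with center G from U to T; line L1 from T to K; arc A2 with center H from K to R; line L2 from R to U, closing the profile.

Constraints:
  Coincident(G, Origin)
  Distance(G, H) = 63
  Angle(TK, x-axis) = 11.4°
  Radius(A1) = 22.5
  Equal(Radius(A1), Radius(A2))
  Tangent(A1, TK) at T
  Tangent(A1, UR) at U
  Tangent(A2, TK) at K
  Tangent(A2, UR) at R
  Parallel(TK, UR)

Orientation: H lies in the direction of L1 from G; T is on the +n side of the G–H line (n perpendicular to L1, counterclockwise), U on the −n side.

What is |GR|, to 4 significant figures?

66.90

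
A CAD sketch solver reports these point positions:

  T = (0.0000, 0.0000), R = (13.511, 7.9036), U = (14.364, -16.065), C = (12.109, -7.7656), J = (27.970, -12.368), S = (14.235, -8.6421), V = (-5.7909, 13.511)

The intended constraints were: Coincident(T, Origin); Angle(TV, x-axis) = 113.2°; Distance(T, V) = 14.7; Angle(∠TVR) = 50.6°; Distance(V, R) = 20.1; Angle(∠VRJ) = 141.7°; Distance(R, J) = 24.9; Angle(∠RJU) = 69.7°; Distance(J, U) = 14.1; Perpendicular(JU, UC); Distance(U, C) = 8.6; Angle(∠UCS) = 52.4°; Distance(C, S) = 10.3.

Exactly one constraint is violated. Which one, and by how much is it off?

Distance(C, S) = 10.3 — off by 8.00.

T = (0.00, 0.00) ✓; TV at 113.2° ✓; |TV| = 14.70 ✓; ∠TVR = 50.60° ✓; |VR| = 20.10 ✓; ∠VRJ = 141.7° ✓; |RJ| = 24.90 ✓; ∠RJU = 69.70° ✓; |JU| = 14.10 ✓; ∠(JU, UC) = 90.00° ✓; |UC| = 8.600 ✓; ∠UCS = 52.39° ✓; |CS| = 2.300 ✗.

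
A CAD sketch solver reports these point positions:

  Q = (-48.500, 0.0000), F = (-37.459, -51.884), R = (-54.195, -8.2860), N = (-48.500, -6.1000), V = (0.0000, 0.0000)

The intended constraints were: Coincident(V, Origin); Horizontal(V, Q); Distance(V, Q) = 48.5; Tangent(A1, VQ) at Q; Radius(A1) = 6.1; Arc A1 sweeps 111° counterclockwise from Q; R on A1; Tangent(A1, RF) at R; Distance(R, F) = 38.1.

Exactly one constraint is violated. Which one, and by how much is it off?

Distance(R, F) = 38.1 — off by 8.60.

V = (0.00, 0.00) ✓; V.y = 0.00, Q.y = 0.00 ✓; |VQ| = 48.50 ✓; ∠(NQ, QV) = 90.00° ✓; |NQ| = 6.100 ✓; bearing(N→R) − bearing(N→Q) = 111.0° ✓; |NR| = 6.100 ✓; ∠(NR, RF) = 90.00° ✓; |RF| = 46.70 ✗.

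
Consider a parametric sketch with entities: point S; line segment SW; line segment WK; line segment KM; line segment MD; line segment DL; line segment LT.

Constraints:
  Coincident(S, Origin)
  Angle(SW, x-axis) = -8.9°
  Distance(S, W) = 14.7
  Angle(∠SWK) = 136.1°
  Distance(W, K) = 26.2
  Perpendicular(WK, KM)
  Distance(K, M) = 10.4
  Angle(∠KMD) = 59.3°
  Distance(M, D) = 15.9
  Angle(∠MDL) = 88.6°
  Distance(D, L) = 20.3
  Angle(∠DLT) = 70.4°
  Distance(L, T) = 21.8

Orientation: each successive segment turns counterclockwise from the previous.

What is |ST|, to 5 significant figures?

48.089

S is at the origin; SW runs at -8.9° with length 14.7, so W = (14.523, -2.2742). ∠SWK = 136.1° gives WK at 35.000° from the x-axis; with |WK| = 26.2, K = (35.985, 12.753). The perpendicularity gives KM at right angles to WK, so KM runs at 125.00°; with |KM| = 10.4, M = (30.020, 21.273). ∠KMD = 59.3° gives MD at -114.30° from the x-axis; with |MD| = 15.9, D = (23.477, 6.7813). ∠MDL = 88.6° gives DL at -22.900° from the x-axis; with |DL| = 20.3, L = (42.177, -1.1179). ∠DLT = 70.4° gives LT at 86.700° from the x-axis; with |LT| = 21.8, T = (43.431, 20.646). Then |ST| = |T − S| = 48.089.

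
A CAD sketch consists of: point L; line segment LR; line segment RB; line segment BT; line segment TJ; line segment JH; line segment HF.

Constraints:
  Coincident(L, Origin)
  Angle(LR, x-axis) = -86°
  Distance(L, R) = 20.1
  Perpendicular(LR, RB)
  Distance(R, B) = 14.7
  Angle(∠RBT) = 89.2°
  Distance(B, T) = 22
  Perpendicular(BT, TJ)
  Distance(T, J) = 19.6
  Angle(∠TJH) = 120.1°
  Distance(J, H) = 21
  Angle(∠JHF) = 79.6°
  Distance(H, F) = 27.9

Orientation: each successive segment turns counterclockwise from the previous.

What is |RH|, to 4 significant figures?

15.85

The perpendicularity gives TJ at right angles to BT, so TJ runs at -175.2°; with |TJ| = 19.6, J = (-5.306, 1.257). ∠TJH = 120.1° gives JH at -115.3° from the x-axis; with |JH| = 21.0, H = (-14.28, -17.73). Then |RH| = |H − R| = 15.85.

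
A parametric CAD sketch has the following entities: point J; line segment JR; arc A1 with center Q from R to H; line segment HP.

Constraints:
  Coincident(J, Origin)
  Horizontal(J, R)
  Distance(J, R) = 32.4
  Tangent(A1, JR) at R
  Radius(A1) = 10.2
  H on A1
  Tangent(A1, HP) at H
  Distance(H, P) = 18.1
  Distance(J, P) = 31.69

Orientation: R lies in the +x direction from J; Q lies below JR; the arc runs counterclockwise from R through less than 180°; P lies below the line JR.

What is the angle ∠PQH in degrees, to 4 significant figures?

60.60°

Checks: J.y = 0.00, R.y = 0.00 ✓; |QH| = 10.20 ✓; ∠(QH, HP) = 90.00° ✓; |HP| = 18.10 ✓; |JP| = 31.69 ✓.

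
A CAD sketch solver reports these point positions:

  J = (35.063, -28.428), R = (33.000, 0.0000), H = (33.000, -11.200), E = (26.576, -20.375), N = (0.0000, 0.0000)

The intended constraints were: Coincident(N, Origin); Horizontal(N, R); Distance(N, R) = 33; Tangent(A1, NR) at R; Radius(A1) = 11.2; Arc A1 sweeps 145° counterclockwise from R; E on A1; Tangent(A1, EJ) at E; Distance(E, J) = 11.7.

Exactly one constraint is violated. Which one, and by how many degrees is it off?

Tangent(A1, EJ) at E — off by 8.50°.

N = (0.00, 0.00) ✓; N.y = 0.00, R.y = 0.00 ✓; |NR| = 33.00 ✓; ∠(HR, RN) = 90.00° ✓; |HR| = 11.20 ✓; bearing(H→E) − bearing(H→R) = 145.0° ✓; |HE| = 11.20 ✓; ∠(HE, EJ) = 98.50° ✗; |EJ| = 11.70 ✓.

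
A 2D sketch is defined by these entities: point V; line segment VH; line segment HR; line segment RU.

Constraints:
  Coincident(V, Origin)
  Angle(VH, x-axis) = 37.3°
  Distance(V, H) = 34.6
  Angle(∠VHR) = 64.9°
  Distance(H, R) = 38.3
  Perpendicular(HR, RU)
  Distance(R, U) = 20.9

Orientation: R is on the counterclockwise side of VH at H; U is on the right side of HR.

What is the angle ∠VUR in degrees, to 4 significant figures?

24.34°

V is at the origin; VH runs at 37.3° with length 34.6, so H = 34.6·(cos 37.3°, sin 37.3°) = (27.52, 20.97). ∠VHR = 64.9°, so HR runs at 37.3° + (180° − 64.9°) = 152.4° from the x-axis; with |HR| = 38.3, R = H + 38.3·(cos 152.4°, sin 152.4°) = (-6.418, 38.71). HR is perpendicular to RU; with |RU| = 20.9 on the right of HR, U = R + 20.9·(0.4633, 0.8862) = (3.265, 57.23). Then cos ∠VUR = UV·UR / (|UV||UR|), giving 24.34°.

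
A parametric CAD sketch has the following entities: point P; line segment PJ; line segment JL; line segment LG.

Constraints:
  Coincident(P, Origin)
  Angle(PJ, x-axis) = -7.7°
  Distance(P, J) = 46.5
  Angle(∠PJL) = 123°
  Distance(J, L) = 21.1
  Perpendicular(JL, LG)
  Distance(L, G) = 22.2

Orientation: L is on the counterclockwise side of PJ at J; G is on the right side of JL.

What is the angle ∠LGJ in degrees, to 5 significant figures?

43.545°

P is at the origin; PJ runs at -7.7° with length 46.5, so J = 46.5·(cos -7.7°, sin -7.7°) = (46.081, -6.2304). ∠PJL = 123.0°, so JL runs at -7.7° + (180° − 123.0°) = 49.300° from the x-axis; with |JL| = 21.1, L = J + 21.1·(cos 49.300°, sin 49.300°) = (59.840, 9.7663). JL is perpendicular to LG; with |LG| = 22.2 on the right of JL, G = L + 22.2·(0.75813, -0.65210) = (76.671, -4.7103). Then cos ∠LGJ = GL·GJ / (|GL||GJ|), giving 43.545°.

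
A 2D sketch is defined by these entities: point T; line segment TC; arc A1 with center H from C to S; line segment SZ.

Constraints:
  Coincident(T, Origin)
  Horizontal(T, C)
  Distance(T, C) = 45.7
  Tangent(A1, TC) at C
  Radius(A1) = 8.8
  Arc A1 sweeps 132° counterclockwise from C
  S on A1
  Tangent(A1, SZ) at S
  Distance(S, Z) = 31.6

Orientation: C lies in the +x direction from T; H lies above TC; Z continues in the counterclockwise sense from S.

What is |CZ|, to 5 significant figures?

40.870

T is at the origin; TC is horizontal with |TC| = 45.7 and C on the +x side, so C = (45.700, 0.0000). Tangency of A1 to TC means the radius HC is perpendicular to TC, so H = C + (0, 8.8) = (45.700, 8.8000). On A1, C sits at bearing -90° from H; a 132° counterclockwise sweep puts S at bearing 42°, so S = H + 8.8·(cos 42°, sin 42°) = (52.240, 14.688). The tangent condition forces HS to be normal to SZ, so SZ runs along (−sin 42°, cos 42°); with |SZ| = 31.6, Z = (31.095, 38.172). Then |CZ| = |Z − C| = 40.870.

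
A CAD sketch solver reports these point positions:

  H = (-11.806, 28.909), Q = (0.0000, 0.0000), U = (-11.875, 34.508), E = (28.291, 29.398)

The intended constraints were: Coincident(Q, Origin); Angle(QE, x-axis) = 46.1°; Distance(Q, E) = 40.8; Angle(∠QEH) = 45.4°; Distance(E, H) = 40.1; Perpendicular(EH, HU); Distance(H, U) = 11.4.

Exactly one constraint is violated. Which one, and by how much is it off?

Distance(H, U) = 11.4 — off by 5.80.

Q = (0.00, 0.00) ✓; QE at 46.10° ✓; |QE| = 40.80 ✓; ∠QEH = 45.40° ✓; |EH| = 40.10 ✓; ∠(EH, HU) = 89.99° ✓; |HU| = 5.599 ✗.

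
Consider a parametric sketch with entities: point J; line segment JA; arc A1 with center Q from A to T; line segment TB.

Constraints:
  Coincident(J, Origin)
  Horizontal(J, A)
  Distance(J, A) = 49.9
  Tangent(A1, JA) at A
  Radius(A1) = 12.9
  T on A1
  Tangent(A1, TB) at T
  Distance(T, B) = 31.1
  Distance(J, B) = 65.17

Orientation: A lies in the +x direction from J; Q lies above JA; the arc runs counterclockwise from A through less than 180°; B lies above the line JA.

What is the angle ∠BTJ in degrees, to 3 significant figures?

78.0°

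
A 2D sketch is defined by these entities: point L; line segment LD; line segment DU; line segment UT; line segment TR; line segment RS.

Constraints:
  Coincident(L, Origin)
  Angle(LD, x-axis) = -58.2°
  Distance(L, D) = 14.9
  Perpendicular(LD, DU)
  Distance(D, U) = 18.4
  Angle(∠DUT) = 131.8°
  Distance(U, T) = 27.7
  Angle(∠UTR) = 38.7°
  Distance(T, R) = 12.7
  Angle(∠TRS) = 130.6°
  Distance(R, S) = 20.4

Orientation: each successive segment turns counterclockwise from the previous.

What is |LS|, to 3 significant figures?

19.5

∠UTR = 38.7° gives TR at -139° from the x-axis; with |TR| = 12.7, R = (18.8, 15.9). ∠TRS = 130.6° gives RS at -89.3° from the x-axis; with |RS| = 20.4, S = (19.0, -4.47). Then |LS| = |S − L| = 19.5.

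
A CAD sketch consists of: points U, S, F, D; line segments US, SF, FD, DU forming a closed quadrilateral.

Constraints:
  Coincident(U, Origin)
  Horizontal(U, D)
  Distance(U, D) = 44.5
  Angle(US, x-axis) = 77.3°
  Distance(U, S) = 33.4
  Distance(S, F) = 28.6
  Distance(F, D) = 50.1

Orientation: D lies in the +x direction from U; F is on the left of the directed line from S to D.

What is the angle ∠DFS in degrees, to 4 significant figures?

72.00°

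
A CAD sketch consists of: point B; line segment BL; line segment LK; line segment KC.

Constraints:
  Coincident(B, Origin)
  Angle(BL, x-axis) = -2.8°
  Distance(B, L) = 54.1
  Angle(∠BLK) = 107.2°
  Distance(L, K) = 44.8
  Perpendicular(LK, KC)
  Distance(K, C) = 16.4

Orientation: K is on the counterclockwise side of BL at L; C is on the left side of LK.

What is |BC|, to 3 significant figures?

70.3

B is at the origin; BL runs at -2.8° with length 54.1, so L = 54.1·(cos -2.8°, sin -2.8°) = (54.0, -2.64). ∠BLK = 107.2°, so LK runs at -2.8° + (180° − 107.2°) = 70.0° from the x-axis; with |LK| = 44.8, K = L + 44.8·(cos 70.0°, sin 70.0°) = (69.4, 39.5). The perpendicularity gives KC at right angles to LK; with |KC| = 16.4 on the left of LK, C = K + 16.4·(-0.940, 0.342) = (53.9, 45.1). Then |BC| = |C − B| = 70.3.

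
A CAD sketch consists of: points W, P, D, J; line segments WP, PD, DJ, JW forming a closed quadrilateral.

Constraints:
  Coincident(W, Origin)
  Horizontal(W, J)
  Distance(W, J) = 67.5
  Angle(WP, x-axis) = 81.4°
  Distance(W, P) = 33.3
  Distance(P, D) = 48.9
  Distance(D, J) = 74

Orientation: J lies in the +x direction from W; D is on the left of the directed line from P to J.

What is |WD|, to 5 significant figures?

78.494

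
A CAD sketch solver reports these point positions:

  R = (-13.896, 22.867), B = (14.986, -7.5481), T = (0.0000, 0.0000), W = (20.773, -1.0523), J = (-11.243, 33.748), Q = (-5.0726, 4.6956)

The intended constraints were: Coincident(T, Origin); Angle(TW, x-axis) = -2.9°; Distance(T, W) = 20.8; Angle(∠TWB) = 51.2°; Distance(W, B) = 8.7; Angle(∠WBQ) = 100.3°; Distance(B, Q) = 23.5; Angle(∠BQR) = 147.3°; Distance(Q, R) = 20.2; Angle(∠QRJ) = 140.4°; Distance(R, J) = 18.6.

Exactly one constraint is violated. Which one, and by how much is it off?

Distance(R, J) = 18.6 — off by 7.40.

T = (0.00, 0.00) ✓; TW at -2.900° ✓; |TW| = 20.80 ✓; ∠TWB = 51.20° ✓; |WB| = 8.700 ✓; ∠WBQ = 100.3° ✓; |BQ| = 23.50 ✓; ∠BQR = 147.3° ✓; |QR| = 20.20 ✓; ∠QRJ = 140.4° ✓; |RJ| = 11.20 ✗.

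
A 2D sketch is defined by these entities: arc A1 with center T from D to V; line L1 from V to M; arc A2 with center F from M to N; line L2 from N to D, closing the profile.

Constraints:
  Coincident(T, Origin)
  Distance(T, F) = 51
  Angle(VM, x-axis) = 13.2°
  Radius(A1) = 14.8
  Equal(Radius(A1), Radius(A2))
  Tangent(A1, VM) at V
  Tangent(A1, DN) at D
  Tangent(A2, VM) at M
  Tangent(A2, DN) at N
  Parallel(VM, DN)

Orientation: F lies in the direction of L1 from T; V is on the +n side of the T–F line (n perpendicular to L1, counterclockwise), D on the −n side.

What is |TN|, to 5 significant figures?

53.104

The slot axis is L1's direction at 13.2°, so u = (cos 13.2°, sin 13.2°) = (0.97358, 0.22835) and n = (−sin 13.2°, cos 13.2°) = (-0.22835, 0.97358). T is at the origin and F lies 51.0 along u from T, so F = 51.0·u = (49.653, 11.646). Tangency of A1 to both parallel lines with radius 14.8 puts V and D at T ± 14.8·n: V = (-3.3796, 14.409), D = (3.3796, -14.409). Equal radii place M and N the same way about F: M = F + 14.8·n = (46.273, 26.055), N = F − 14.8·n = (53.032, -2.7631). Then |TN| = |N − T| = 53.104.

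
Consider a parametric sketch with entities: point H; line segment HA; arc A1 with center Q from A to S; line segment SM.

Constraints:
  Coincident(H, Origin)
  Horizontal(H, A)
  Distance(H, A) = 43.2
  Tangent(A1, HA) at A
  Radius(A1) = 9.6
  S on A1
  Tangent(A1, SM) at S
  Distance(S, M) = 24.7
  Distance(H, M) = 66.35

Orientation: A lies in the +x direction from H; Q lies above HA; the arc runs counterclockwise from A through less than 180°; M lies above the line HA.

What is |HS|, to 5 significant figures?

53.005

H is at the origin; H and A share the same y with |HA| = 43.2 and A on the +x side, so A = (43.200, 0.0000). Since A1 is tangent to HA there, QA ⟂ HA, so Q = A + (0, 9.6) = (43.200, 9.6000). Since QS ⟂ SM (tangency), |QM| = √(9.6² + 24.7²) = 26.500 regardless of where S sits on A1. So M lies on both circle(H, 66.35) and circle(Q, 26.500); the above-HA intersection is M = (58.559, 31.195). S is the foot of the tangent from M: S = (52.507, 7.2478).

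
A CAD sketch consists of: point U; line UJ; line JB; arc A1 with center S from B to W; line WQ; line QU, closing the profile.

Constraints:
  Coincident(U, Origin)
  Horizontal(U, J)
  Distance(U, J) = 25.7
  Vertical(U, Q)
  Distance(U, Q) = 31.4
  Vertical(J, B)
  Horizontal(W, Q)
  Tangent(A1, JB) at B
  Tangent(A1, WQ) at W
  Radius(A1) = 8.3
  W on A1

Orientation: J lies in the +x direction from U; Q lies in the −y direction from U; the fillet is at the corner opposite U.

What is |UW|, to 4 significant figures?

35.90

U is at the origin; UJ is horizontal with |UJ| = 25.7 and J on the +x side, so J = (25.70, 0.000). U and Q share the same x with |UQ| = 31.4 and Q on the −y side, so Q = (0.000, -31.40). The virtual corner opposite U is at (25.70, -31.40). A1 meets JB tangentially, so SB is at right angles to JB and A1 meets WQ tangentially, so SW is at right angles to WQ, with radius 8.3, so the center S sits 8.3 in from both sides at S = (17.40, -23.10). That places the tangent points at B = (25.70, -23.10) on JB and W = (17.40, -31.40) on WQ. Then |UW| = |W − U| = 35.90.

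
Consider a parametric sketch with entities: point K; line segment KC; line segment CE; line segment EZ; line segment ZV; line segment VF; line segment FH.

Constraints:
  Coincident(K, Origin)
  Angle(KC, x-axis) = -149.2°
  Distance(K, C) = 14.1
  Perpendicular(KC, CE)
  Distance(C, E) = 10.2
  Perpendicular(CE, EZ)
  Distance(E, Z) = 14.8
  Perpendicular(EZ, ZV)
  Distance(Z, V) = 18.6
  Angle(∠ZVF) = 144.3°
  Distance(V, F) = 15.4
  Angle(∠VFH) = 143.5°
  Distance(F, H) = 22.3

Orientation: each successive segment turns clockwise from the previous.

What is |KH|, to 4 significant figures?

40.50

K is at the origin; KC runs at -149.2° with length 14.1, so C = (-12.11, -7.220). The perpendicularity gives CE at right angles to KC, so CE runs at 120.8°; with |CE| = 10.2, E = (-17.33, 1.542). CE ⟂ EZ, so EZ runs at 30.80°; with |EZ| = 14.8, Z = (-4.622, 9.120). The perpendicularity gives ZV at right angles to EZ, so ZV runs at -59.20°; with |ZV| = 18.6, V = (4.902, -6.857). ∠ZVF = 144.3° gives VF at -94.90° from the x-axis; with |VF| = 15.4, F = (3.587, -22.20). ∠VFH = 143.5° gives FH at -131.4° from the x-axis; with |FH| = 22.3, H = (-11.16, -38.93). Then |KH| = |H − K| = 40.50.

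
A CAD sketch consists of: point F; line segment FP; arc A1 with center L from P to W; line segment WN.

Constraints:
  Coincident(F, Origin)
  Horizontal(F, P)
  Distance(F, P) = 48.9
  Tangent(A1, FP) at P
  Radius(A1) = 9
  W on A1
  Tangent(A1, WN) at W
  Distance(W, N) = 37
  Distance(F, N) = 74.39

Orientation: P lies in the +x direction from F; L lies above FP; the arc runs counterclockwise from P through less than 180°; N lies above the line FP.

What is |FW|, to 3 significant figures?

58.6

F is at the origin; F and P share the same y with |FP| = 48.9 and P on the +x side, so P = (48.9, 0.00). A1 meets FP tangentially, so LP is at right angles to FP, so L = P + (0, 9) = (48.9, 9.00). Since LW ⟂ WN (tangency), |LN| = √(9.0² + 37.0²) = 38.1 regardless of where W sits on A1. So N lies on both circle(F, 74.39) and circle(L, 38.1); the above-FP intersection is N = (58.6, 45.8). W is the foot of the tangent from N: W = (57.9, 8.83).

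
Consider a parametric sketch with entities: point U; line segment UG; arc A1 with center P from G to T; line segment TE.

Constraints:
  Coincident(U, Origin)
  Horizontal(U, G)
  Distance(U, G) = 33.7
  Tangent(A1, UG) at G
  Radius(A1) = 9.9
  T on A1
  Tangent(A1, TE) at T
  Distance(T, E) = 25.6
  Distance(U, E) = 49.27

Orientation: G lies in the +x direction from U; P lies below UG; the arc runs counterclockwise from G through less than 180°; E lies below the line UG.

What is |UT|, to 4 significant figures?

27.52

U is at the origin; UG is horizontal with |UG| = 33.7 and G on the +x side, so G = (33.70, 0.000). Tangency of A1 to UG means the radius PG is perpendicular to UG, so P = G + (0, -9.9) = (33.70, -9.900). Since PT ⟂ TE (tangency), |PE| = √(9.9² + 25.6²) = 27.45 regardless of where T sits on A1. So E lies on both circle(U, 49.27) and circle(P, 27.45); the below-UG intersection is E = (32.18, -37.31). T is the foot of the tangent from E: T = (24.28, -12.96).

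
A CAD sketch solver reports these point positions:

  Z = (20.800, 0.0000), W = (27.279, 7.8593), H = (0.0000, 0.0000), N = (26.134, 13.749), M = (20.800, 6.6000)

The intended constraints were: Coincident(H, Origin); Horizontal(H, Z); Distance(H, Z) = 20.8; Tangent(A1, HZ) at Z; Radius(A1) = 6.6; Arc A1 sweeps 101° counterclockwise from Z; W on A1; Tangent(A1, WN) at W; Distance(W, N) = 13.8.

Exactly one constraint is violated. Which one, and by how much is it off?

Distance(W, N) = 13.8 — off by 7.80.

H = (0.00, 0.00) ✓; H.y = 0.00, Z.y = 0.00 ✓; |HZ| = 20.80 ✓; ∠(MZ, ZH) = 90.00° ✓; |MZ| = 6.600 ✓; bearing(M→W) − bearing(M→Z) = 101.0° ✓; |MW| = 6.600 ✓; ∠(MW, WN) = 90.00° ✓; |WN| = 6.000 ✗.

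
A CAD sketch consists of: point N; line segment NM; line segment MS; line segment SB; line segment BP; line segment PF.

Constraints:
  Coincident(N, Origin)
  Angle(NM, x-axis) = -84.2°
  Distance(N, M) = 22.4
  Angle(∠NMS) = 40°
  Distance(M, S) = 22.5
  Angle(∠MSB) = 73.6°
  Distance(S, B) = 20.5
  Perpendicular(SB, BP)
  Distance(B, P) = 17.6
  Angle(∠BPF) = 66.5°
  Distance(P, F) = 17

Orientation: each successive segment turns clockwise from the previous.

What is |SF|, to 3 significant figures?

11.9

N is at the origin; NM runs at -84.2° with length 22.4, so M = (2.26, -22.3). ∠NMS = 40.0° gives MS at 136° from the x-axis; with |MS| = 22.5, S = (-13.9, -6.60). ∠MSB = 73.6° gives SB at 29.4° from the x-axis; with |SB| = 20.5, B = (3.99, 3.46). SB ⟂ BP, so BP runs at -60.6°; with |BP| = 17.6, P = (12.6, -11.9). ∠BPF = 66.5° gives PF at -174° from the x-axis; with |PF| = 17.0, F = (-4.28, -13.6). Then |SF| = |F − S| = 11.9.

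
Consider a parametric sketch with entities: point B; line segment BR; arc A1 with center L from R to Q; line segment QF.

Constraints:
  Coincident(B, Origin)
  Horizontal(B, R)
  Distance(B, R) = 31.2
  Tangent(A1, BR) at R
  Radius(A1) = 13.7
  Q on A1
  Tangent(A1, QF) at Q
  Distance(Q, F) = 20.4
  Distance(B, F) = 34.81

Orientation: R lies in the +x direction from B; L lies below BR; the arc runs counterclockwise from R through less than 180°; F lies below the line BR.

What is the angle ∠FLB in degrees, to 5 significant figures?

70.710°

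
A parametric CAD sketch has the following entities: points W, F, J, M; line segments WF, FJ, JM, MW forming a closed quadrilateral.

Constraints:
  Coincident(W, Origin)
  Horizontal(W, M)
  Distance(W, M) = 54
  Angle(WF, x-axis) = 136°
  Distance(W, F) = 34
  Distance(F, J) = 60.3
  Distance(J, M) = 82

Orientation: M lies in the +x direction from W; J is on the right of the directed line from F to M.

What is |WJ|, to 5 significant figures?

41.331

Checks: |FJ| = 60.30 ✓; |JM| = 82.00 ✓.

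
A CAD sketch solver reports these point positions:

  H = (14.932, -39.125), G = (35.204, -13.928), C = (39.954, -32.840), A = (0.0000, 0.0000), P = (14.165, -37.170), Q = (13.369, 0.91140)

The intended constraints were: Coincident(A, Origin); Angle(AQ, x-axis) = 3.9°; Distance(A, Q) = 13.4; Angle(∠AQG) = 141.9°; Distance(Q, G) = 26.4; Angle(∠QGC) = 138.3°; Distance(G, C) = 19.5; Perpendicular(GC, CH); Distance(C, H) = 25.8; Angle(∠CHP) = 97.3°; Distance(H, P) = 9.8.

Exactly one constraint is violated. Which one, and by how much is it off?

Distance(H, P) = 9.8 — off by 7.70.

A = (0.00, 0.00) ✓; AQ at 3.900° ✓; |AQ| = 13.40 ✓; ∠AQG = 141.9° ✓; |QG| = 26.40 ✓; ∠QGC = 138.3° ✓; |GC| = 19.50 ✓; ∠(GC, CH) = 90.00° ✓; |CH| = 25.80 ✓; ∠CHP = 97.32° ✓; |HP| = 2.100 ✗.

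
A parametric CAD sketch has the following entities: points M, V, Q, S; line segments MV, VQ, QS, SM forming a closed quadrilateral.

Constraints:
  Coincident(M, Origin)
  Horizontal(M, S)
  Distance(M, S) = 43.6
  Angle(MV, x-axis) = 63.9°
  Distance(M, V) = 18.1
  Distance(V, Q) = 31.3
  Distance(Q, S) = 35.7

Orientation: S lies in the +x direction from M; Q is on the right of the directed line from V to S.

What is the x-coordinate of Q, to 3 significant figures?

11.2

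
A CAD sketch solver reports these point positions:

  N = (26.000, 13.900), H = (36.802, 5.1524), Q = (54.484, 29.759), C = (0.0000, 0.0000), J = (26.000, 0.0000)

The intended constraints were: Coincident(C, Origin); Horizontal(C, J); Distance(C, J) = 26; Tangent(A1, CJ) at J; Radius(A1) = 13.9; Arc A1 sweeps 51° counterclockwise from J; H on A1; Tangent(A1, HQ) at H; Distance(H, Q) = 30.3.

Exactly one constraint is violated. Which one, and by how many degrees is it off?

Tangent(A1, HQ) at H — off by 3.30°.

C = (0.00, 0.00) ✓; C.y = 0.00, J.y = 0.00 ✓; |CJ| = 26.00 ✓; ∠(NJ, JC) = 90.00° ✓; |NJ| = 13.90 ✓; bearing(N→H) − bearing(N→J) = 51.00° ✓; |NH| = 13.90 ✓; ∠(NH, HQ) = 86.70° ✗; |HQ| = 30.30 ✓.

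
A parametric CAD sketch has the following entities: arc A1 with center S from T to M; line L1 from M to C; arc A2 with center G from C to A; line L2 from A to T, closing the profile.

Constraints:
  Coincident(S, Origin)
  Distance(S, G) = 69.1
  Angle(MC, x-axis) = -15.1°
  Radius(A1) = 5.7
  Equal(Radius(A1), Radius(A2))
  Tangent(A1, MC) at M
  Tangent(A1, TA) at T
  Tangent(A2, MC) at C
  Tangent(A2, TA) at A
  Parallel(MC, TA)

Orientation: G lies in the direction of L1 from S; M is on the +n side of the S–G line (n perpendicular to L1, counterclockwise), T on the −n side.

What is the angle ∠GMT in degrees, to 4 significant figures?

85.28°

The slot axis is L1's direction at -15.1°, so u = (cos -15.1°, sin -15.1°) = (0.9655, -0.2605) and n = (−sin -15.1°, cos -15.1°) = (0.2605, 0.9655). S is at the origin and G lies 69.1 along u from S, so G = 69.1·u = (66.71, -18.00). Tangency of A1 to both parallel lines with radius 5.7 puts M and T at S ± 5.7·n: M = (1.485, 5.503), T = (-1.485, -5.503). Then cos ∠GMT = MG·MT / (|MG||MT|), giving 85.28°.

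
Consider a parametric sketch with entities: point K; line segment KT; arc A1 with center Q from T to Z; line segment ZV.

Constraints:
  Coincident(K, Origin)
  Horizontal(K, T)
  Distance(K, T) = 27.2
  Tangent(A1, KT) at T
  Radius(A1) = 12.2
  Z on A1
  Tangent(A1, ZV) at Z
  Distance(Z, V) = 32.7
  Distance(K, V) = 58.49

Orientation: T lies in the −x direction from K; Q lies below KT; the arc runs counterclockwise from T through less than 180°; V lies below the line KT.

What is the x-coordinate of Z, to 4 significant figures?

-39.34

K is at the origin; K and T share the same y with |KT| = 27.2 and T on the −x side, so T = (-27.20, 0.000). A1 meets KT tangentially, so QT is at right angles to KT, so Q = T + (0, -12.2) = (-27.20, -12.20). Since QZ ⟂ ZV (tangency), |QV| = √(12.2² + 32.7²) = 34.90 regardless of where Z sits on A1. So V lies on both circle(K, 58.49) and circle(Q, 34.90); the below-KT intersection is V = (-36.24, -45.91). Z is the foot of the tangent from V: Z = (-39.34, -13.36).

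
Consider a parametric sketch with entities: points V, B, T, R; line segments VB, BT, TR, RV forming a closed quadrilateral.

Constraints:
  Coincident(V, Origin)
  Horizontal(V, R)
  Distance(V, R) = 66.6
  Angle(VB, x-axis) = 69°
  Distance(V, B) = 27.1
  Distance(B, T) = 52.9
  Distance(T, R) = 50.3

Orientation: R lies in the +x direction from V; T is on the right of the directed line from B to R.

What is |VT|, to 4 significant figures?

34.84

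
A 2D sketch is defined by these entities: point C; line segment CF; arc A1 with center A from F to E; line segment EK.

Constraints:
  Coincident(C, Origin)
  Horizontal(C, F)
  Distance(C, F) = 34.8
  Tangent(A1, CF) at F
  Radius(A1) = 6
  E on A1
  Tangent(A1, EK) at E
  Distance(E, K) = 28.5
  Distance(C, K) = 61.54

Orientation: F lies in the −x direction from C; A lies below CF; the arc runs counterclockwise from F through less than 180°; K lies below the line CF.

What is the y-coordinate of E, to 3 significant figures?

-2.67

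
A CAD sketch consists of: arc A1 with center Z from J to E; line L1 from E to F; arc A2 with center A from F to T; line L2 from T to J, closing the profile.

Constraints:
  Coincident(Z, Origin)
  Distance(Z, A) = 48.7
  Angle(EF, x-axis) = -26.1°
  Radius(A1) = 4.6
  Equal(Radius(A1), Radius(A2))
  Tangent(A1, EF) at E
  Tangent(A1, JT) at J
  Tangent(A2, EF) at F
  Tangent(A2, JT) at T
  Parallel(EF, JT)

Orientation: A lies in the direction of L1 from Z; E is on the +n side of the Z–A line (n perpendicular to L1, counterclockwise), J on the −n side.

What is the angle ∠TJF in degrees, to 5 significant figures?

10.698°

Tangency of A1 to both parallel lines with radius 4.6 puts E and J at Z ± 4.6·n: E = (2.0237, 4.1309), J = (-2.0237, -4.1309). Equal radii place F and T the same way about A: F = A + 4.6·n = (45.758, -17.294), T = A − 4.6·n = (41.710, -25.556). Then cos ∠TJF = JT·JF / (|JT||JF|), giving 10.698°.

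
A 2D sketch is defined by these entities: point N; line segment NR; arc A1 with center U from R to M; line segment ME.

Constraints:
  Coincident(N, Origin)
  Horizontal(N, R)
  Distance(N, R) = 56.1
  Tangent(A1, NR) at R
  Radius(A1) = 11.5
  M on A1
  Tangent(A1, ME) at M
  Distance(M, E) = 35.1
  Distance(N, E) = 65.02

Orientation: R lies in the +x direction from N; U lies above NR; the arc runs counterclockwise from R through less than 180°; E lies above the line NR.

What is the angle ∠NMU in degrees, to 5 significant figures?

19.872°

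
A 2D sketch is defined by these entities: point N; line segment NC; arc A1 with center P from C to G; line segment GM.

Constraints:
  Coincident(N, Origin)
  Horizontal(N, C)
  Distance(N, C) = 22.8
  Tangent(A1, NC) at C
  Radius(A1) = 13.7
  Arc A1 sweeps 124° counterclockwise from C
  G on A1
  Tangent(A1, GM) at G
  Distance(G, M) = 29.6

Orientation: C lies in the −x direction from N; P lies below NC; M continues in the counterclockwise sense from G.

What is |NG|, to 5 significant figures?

40.287

Since A1 is tangent to NC there, PC ⟂ NC, so P = C + (0, -13.7) = (-22.800, -13.700). On A1, C sits at bearing 90° from P; a 124° counterclockwise sweep puts G at bearing 214°, so G = P + 13.7·(cos 214°, sin 214°) = (-34.158, -21.361). Then |NG| = |G − N| = 40.287.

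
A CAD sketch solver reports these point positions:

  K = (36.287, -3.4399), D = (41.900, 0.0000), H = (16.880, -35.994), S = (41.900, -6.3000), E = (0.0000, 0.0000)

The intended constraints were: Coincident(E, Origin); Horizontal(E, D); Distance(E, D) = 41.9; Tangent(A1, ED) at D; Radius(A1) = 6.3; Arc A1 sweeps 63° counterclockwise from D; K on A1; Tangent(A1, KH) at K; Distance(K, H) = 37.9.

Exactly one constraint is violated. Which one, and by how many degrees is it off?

Tangent(A1, KH) at K — off by 3.80°.

E = (0.00, 0.00) ✓; E.y = 0.00, D.y = 0.00 ✓; |ED| = 41.90 ✓; ∠(SD, DE) = 90.00° ✓; |SD| = 6.300 ✓; bearing(S→K) − bearing(S→D) = 63.00° ✓; |SK| = 6.300 ✓; ∠(SK, KH) = 93.80° ✗; |KH| = 37.90 ✓.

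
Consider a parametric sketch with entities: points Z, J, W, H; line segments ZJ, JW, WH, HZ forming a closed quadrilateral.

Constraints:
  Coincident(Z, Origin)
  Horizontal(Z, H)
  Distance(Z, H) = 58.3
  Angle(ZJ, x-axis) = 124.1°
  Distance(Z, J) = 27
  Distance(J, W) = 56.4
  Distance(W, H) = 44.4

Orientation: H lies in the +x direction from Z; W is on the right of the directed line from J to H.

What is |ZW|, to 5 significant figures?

29.531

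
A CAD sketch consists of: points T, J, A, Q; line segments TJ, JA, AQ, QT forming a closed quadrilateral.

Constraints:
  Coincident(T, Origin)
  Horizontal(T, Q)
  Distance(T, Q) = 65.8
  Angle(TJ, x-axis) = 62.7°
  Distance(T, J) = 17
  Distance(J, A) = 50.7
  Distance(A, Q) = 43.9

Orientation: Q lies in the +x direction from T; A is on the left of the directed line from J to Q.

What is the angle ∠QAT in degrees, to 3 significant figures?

70.5°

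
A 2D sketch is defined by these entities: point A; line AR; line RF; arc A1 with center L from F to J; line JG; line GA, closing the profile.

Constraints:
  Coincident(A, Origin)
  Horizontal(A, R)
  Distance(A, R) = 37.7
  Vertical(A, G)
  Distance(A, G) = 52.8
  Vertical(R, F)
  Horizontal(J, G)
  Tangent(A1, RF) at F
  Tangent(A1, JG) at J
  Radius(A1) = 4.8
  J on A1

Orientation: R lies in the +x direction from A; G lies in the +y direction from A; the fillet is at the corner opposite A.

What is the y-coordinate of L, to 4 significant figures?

48.00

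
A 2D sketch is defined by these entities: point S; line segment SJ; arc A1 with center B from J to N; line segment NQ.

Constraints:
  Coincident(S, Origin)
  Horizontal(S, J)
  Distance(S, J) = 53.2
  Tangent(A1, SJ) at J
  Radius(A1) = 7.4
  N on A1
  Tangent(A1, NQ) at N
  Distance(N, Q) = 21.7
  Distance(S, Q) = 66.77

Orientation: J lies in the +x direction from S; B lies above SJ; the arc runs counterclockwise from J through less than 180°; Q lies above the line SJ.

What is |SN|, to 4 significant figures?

61.07

S is at the origin; SJ is horizontal with |SJ| = 53.2 and J on the +x side, so J = (53.20, 0.000). Since A1 is tangent to SJ there, BJ ⟂ SJ, so B = J + (0, 7.4) = (53.20, 7.400). Since BN ⟂ NQ (tangency), |BQ| = √(7.4² + 21.7²) = 22.93 regardless of where N sits on A1. So Q lies on both circle(S, 66.77) and circle(B, 22.93); the above-SJ intersection is Q = (60.00, 29.30). N is the foot of the tangent from Q: N = (60.60, 7.604).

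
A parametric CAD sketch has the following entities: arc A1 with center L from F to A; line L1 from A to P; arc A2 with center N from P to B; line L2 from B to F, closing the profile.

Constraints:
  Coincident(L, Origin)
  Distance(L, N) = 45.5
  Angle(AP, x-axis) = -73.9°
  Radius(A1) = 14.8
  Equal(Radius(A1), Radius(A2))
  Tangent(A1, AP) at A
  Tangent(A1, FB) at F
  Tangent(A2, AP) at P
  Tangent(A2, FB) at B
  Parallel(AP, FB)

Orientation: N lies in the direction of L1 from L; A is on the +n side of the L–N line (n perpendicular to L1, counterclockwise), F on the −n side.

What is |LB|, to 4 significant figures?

47.85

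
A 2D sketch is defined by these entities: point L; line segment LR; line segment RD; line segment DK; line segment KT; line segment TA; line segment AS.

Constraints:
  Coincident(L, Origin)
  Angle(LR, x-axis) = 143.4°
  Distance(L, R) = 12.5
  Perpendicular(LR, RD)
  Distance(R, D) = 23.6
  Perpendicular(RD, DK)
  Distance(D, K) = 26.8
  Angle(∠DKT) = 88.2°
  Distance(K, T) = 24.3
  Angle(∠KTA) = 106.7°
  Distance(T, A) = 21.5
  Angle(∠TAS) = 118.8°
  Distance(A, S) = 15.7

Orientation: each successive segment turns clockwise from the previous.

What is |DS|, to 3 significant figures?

19.3

L is at the origin; LR runs at 143.4° with length 12.5, so R = (-10.0, 7.45). LR ⟂ RD, so RD runs at 53.4°; with |RD| = 23.6, D = (4.04, 26.4). RD is perpendicular to DK, so DK runs at -36.6°; with |DK| = 26.8, K = (25.6, 10.4). ∠DKT = 88.2° gives KT at -128° from the x-axis; with |KT| = 24.3, T = (10.5, -8.62). ∠KTA = 106.7° gives TA at 158° from the x-axis; with |TA| = 21.5, A = (-9.52, -0.674). ∠TAS = 118.8° gives AS at 97.1° from the x-axis; with |AS| = 15.7, S = (-11.5, 14.9). Then |DS| = |S − D| = 19.3.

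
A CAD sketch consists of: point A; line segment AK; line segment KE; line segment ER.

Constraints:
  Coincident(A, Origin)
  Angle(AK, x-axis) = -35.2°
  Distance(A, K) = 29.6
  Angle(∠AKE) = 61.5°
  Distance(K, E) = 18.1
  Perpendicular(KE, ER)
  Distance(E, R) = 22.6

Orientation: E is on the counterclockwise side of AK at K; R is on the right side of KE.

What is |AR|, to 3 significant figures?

48.8

A is at the origin; AK runs at -35.2° with length 29.6, so K = 29.6·(cos -35.2°, sin -35.2°) = (24.2, -17.1). ∠AKE = 61.5°, so KE runs at -35.2° + (180° − 61.5°) = 83.3° from the x-axis; with |KE| = 18.1, E = K + 18.1·(cos 83.3°, sin 83.3°) = (26.3, 0.914). KE is perpendicular to ER; with |ER| = 22.6 on the right of KE, R = E + 22.6·(0.993, -0.117) = (48.7, -1.72). Then |AR| = |R − A| = 48.8.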